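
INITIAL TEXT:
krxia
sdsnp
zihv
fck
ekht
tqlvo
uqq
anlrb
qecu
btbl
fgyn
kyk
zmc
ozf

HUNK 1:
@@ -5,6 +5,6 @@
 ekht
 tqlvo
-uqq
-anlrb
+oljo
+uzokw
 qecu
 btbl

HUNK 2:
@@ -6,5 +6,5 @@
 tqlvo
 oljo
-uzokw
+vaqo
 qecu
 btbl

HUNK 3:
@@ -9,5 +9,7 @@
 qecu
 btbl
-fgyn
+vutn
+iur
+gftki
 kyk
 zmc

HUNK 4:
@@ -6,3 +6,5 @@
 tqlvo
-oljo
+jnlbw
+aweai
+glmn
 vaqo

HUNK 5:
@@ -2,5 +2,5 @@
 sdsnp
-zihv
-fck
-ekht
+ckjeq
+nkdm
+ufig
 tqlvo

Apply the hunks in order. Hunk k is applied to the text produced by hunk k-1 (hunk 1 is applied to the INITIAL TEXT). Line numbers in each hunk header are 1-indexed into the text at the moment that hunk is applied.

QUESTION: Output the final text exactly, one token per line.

Hunk 1: at line 5 remove [uqq,anlrb] add [oljo,uzokw] -> 14 lines: krxia sdsnp zihv fck ekht tqlvo oljo uzokw qecu btbl fgyn kyk zmc ozf
Hunk 2: at line 6 remove [uzokw] add [vaqo] -> 14 lines: krxia sdsnp zihv fck ekht tqlvo oljo vaqo qecu btbl fgyn kyk zmc ozf
Hunk 3: at line 9 remove [fgyn] add [vutn,iur,gftki] -> 16 lines: krxia sdsnp zihv fck ekht tqlvo oljo vaqo qecu btbl vutn iur gftki kyk zmc ozf
Hunk 4: at line 6 remove [oljo] add [jnlbw,aweai,glmn] -> 18 lines: krxia sdsnp zihv fck ekht tqlvo jnlbw aweai glmn vaqo qecu btbl vutn iur gftki kyk zmc ozf
Hunk 5: at line 2 remove [zihv,fck,ekht] add [ckjeq,nkdm,ufig] -> 18 lines: krxia sdsnp ckjeq nkdm ufig tqlvo jnlbw aweai glmn vaqo qecu btbl vutn iur gftki kyk zmc ozf

Answer: krxia
sdsnp
ckjeq
nkdm
ufig
tqlvo
jnlbw
aweai
glmn
vaqo
qecu
btbl
vutn
iur
gftki
kyk
zmc
ozf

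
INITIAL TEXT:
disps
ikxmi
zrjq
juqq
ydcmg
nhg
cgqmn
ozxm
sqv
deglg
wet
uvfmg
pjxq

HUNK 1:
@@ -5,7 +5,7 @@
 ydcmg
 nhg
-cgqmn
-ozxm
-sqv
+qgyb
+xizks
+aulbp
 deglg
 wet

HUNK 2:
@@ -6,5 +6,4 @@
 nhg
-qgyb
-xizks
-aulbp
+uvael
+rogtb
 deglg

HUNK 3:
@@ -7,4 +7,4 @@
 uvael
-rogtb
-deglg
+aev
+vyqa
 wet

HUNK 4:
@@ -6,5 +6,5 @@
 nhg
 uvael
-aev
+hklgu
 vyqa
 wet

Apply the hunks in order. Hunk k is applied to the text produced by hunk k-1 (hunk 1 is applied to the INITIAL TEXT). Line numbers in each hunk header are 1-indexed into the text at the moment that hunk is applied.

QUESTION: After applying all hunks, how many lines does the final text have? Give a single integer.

Answer: 12

Derivation:
Hunk 1: at line 5 remove [cgqmn,ozxm,sqv] add [qgyb,xizks,aulbp] -> 13 lines: disps ikxmi zrjq juqq ydcmg nhg qgyb xizks aulbp deglg wet uvfmg pjxq
Hunk 2: at line 6 remove [qgyb,xizks,aulbp] add [uvael,rogtb] -> 12 lines: disps ikxmi zrjq juqq ydcmg nhg uvael rogtb deglg wet uvfmg pjxq
Hunk 3: at line 7 remove [rogtb,deglg] add [aev,vyqa] -> 12 lines: disps ikxmi zrjq juqq ydcmg nhg uvael aev vyqa wet uvfmg pjxq
Hunk 4: at line 6 remove [aev] add [hklgu] -> 12 lines: disps ikxmi zrjq juqq ydcmg nhg uvael hklgu vyqa wet uvfmg pjxq
Final line count: 12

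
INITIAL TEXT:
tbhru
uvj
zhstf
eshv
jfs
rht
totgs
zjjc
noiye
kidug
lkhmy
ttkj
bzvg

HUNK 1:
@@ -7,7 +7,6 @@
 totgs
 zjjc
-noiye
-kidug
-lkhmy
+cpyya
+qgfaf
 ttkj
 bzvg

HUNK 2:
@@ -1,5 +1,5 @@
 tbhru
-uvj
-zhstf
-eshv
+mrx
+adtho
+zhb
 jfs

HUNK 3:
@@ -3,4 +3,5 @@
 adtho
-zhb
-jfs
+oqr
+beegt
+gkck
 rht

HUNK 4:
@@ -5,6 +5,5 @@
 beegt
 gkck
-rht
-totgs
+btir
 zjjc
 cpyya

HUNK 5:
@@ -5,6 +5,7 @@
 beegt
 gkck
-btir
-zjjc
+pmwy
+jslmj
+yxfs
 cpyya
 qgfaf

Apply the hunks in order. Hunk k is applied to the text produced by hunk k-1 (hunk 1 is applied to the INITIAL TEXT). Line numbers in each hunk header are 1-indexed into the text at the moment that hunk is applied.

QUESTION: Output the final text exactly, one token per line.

Hunk 1: at line 7 remove [noiye,kidug,lkhmy] add [cpyya,qgfaf] -> 12 lines: tbhru uvj zhstf eshv jfs rht totgs zjjc cpyya qgfaf ttkj bzvg
Hunk 2: at line 1 remove [uvj,zhstf,eshv] add [mrx,adtho,zhb] -> 12 lines: tbhru mrx adtho zhb jfs rht totgs zjjc cpyya qgfaf ttkj bzvg
Hunk 3: at line 3 remove [zhb,jfs] add [oqr,beegt,gkck] -> 13 lines: tbhru mrx adtho oqr beegt gkck rht totgs zjjc cpyya qgfaf ttkj bzvg
Hunk 4: at line 5 remove [rht,totgs] add [btir] -> 12 lines: tbhru mrx adtho oqr beegt gkck btir zjjc cpyya qgfaf ttkj bzvg
Hunk 5: at line 5 remove [btir,zjjc] add [pmwy,jslmj,yxfs] -> 13 lines: tbhru mrx adtho oqr beegt gkck pmwy jslmj yxfs cpyya qgfaf ttkj bzvg

Answer: tbhru
mrx
adtho
oqr
beegt
gkck
pmwy
jslmj
yxfs
cpyya
qgfaf
ttkj
bzvg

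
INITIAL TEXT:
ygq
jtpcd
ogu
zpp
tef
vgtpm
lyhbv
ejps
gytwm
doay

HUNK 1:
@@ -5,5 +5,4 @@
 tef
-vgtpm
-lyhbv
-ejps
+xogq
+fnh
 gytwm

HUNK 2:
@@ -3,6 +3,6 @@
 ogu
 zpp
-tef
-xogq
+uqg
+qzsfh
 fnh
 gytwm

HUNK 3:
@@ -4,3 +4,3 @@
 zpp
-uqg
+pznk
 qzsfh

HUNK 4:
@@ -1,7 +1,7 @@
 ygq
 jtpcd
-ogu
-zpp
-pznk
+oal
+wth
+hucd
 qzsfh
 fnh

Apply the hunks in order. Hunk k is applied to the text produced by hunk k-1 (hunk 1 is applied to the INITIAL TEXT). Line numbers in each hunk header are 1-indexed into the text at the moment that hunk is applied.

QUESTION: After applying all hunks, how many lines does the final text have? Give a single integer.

Hunk 1: at line 5 remove [vgtpm,lyhbv,ejps] add [xogq,fnh] -> 9 lines: ygq jtpcd ogu zpp tef xogq fnh gytwm doay
Hunk 2: at line 3 remove [tef,xogq] add [uqg,qzsfh] -> 9 lines: ygq jtpcd ogu zpp uqg qzsfh fnh gytwm doay
Hunk 3: at line 4 remove [uqg] add [pznk] -> 9 lines: ygq jtpcd ogu zpp pznk qzsfh fnh gytwm doay
Hunk 4: at line 1 remove [ogu,zpp,pznk] add [oal,wth,hucd] -> 9 lines: ygq jtpcd oal wth hucd qzsfh fnh gytwm doay
Final line count: 9

Answer: 9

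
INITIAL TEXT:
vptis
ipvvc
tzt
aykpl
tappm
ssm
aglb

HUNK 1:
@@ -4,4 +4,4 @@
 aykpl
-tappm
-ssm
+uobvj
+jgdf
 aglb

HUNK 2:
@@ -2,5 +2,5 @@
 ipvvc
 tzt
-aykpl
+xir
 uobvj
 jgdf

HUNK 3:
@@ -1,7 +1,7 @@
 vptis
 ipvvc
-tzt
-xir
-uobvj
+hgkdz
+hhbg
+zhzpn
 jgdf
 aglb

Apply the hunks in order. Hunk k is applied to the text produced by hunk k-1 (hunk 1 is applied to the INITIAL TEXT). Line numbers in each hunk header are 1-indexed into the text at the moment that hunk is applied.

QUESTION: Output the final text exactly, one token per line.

Answer: vptis
ipvvc
hgkdz
hhbg
zhzpn
jgdf
aglb

Derivation:
Hunk 1: at line 4 remove [tappm,ssm] add [uobvj,jgdf] -> 7 lines: vptis ipvvc tzt aykpl uobvj jgdf aglb
Hunk 2: at line 2 remove [aykpl] add [xir] -> 7 lines: vptis ipvvc tzt xir uobvj jgdf aglb
Hunk 3: at line 1 remove [tzt,xir,uobvj] add [hgkdz,hhbg,zhzpn] -> 7 lines: vptis ipvvc hgkdz hhbg zhzpn jgdf aglb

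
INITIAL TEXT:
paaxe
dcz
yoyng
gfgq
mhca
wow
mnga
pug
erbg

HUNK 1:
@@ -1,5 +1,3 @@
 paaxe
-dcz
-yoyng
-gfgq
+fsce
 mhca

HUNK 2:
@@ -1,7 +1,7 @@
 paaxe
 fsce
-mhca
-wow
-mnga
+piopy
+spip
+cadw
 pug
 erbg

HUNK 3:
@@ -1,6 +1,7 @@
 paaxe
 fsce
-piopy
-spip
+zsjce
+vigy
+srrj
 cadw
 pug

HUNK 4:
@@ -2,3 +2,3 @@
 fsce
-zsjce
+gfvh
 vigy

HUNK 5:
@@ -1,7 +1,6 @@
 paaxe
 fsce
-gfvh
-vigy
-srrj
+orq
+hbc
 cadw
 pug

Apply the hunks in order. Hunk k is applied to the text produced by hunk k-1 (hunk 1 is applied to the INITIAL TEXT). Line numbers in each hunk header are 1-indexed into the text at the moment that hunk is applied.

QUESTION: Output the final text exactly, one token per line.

Answer: paaxe
fsce
orq
hbc
cadw
pug
erbg

Derivation:
Hunk 1: at line 1 remove [dcz,yoyng,gfgq] add [fsce] -> 7 lines: paaxe fsce mhca wow mnga pug erbg
Hunk 2: at line 1 remove [mhca,wow,mnga] add [piopy,spip,cadw] -> 7 lines: paaxe fsce piopy spip cadw pug erbg
Hunk 3: at line 1 remove [piopy,spip] add [zsjce,vigy,srrj] -> 8 lines: paaxe fsce zsjce vigy srrj cadw pug erbg
Hunk 4: at line 2 remove [zsjce] add [gfvh] -> 8 lines: paaxe fsce gfvh vigy srrj cadw pug erbg
Hunk 5: at line 1 remove [gfvh,vigy,srrj] add [orq,hbc] -> 7 lines: paaxe fsce orq hbc cadw pug erbg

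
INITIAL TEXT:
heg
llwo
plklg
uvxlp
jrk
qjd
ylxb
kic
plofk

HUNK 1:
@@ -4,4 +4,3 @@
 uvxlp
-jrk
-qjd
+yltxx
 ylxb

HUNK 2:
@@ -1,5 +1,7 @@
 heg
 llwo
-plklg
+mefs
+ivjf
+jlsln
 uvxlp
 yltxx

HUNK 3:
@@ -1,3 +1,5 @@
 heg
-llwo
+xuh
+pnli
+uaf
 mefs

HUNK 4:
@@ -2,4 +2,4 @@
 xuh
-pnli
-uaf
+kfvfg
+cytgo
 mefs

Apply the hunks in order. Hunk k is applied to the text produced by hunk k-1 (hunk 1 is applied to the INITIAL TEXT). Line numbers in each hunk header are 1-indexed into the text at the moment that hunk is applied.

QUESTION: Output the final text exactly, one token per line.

Answer: heg
xuh
kfvfg
cytgo
mefs
ivjf
jlsln
uvxlp
yltxx
ylxb
kic
plofk

Derivation:
Hunk 1: at line 4 remove [jrk,qjd] add [yltxx] -> 8 lines: heg llwo plklg uvxlp yltxx ylxb kic plofk
Hunk 2: at line 1 remove [plklg] add [mefs,ivjf,jlsln] -> 10 lines: heg llwo mefs ivjf jlsln uvxlp yltxx ylxb kic plofk
Hunk 3: at line 1 remove [llwo] add [xuh,pnli,uaf] -> 12 lines: heg xuh pnli uaf mefs ivjf jlsln uvxlp yltxx ylxb kic plofk
Hunk 4: at line 2 remove [pnli,uaf] add [kfvfg,cytgo] -> 12 lines: heg xuh kfvfg cytgo mefs ivjf jlsln uvxlp yltxx ylxb kic plofk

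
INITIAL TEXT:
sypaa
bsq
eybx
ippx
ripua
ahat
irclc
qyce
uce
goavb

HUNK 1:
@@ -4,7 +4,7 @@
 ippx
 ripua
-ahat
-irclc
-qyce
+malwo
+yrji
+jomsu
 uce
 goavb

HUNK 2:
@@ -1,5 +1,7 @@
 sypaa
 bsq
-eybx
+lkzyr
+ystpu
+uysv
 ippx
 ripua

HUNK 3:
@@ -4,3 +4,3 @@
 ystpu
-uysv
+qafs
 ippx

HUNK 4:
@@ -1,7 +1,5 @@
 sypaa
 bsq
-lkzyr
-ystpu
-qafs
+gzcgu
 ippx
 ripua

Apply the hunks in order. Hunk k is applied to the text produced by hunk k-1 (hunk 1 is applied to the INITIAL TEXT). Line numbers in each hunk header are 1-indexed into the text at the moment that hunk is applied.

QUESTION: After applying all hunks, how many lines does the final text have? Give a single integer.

Answer: 10

Derivation:
Hunk 1: at line 4 remove [ahat,irclc,qyce] add [malwo,yrji,jomsu] -> 10 lines: sypaa bsq eybx ippx ripua malwo yrji jomsu uce goavb
Hunk 2: at line 1 remove [eybx] add [lkzyr,ystpu,uysv] -> 12 lines: sypaa bsq lkzyr ystpu uysv ippx ripua malwo yrji jomsu uce goavb
Hunk 3: at line 4 remove [uysv] add [qafs] -> 12 lines: sypaa bsq lkzyr ystpu qafs ippx ripua malwo yrji jomsu uce goavb
Hunk 4: at line 1 remove [lkzyr,ystpu,qafs] add [gzcgu] -> 10 lines: sypaa bsq gzcgu ippx ripua malwo yrji jomsu uce goavb
Final line count: 10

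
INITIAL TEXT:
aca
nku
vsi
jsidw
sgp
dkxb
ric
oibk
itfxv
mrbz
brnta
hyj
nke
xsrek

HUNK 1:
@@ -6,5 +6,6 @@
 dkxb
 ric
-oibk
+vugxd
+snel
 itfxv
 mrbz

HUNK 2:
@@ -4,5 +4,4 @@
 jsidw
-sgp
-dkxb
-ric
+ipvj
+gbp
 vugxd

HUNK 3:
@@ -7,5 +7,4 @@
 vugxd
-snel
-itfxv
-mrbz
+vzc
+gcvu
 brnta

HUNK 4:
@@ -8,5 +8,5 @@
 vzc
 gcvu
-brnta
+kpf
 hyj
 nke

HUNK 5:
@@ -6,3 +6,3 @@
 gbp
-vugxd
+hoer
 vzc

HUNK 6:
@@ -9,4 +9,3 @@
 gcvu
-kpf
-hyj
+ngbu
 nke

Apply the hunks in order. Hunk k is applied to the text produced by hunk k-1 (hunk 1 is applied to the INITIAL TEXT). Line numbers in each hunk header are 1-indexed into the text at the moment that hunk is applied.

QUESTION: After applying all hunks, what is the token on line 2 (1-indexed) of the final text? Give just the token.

Answer: nku

Derivation:
Hunk 1: at line 6 remove [oibk] add [vugxd,snel] -> 15 lines: aca nku vsi jsidw sgp dkxb ric vugxd snel itfxv mrbz brnta hyj nke xsrek
Hunk 2: at line 4 remove [sgp,dkxb,ric] add [ipvj,gbp] -> 14 lines: aca nku vsi jsidw ipvj gbp vugxd snel itfxv mrbz brnta hyj nke xsrek
Hunk 3: at line 7 remove [snel,itfxv,mrbz] add [vzc,gcvu] -> 13 lines: aca nku vsi jsidw ipvj gbp vugxd vzc gcvu brnta hyj nke xsrek
Hunk 4: at line 8 remove [brnta] add [kpf] -> 13 lines: aca nku vsi jsidw ipvj gbp vugxd vzc gcvu kpf hyj nke xsrek
Hunk 5: at line 6 remove [vugxd] add [hoer] -> 13 lines: aca nku vsi jsidw ipvj gbp hoer vzc gcvu kpf hyj nke xsrek
Hunk 6: at line 9 remove [kpf,hyj] add [ngbu] -> 12 lines: aca nku vsi jsidw ipvj gbp hoer vzc gcvu ngbu nke xsrek
Final line 2: nku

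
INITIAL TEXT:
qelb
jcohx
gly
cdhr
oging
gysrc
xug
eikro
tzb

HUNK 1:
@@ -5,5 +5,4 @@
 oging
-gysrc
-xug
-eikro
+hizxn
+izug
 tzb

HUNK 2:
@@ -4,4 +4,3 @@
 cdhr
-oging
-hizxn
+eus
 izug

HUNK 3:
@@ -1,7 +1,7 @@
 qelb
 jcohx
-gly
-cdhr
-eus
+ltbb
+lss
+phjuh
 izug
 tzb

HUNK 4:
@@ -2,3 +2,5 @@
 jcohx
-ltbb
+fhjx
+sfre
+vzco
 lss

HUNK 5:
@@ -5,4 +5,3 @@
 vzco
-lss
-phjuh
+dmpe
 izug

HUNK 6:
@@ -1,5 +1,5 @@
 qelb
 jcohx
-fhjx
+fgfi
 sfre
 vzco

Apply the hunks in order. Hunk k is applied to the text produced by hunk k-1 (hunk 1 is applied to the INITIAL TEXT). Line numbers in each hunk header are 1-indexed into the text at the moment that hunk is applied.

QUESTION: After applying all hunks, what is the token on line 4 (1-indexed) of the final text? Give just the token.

Hunk 1: at line 5 remove [gysrc,xug,eikro] add [hizxn,izug] -> 8 lines: qelb jcohx gly cdhr oging hizxn izug tzb
Hunk 2: at line 4 remove [oging,hizxn] add [eus] -> 7 lines: qelb jcohx gly cdhr eus izug tzb
Hunk 3: at line 1 remove [gly,cdhr,eus] add [ltbb,lss,phjuh] -> 7 lines: qelb jcohx ltbb lss phjuh izug tzb
Hunk 4: at line 2 remove [ltbb] add [fhjx,sfre,vzco] -> 9 lines: qelb jcohx fhjx sfre vzco lss phjuh izug tzb
Hunk 5: at line 5 remove [lss,phjuh] add [dmpe] -> 8 lines: qelb jcohx fhjx sfre vzco dmpe izug tzb
Hunk 6: at line 1 remove [fhjx] add [fgfi] -> 8 lines: qelb jcohx fgfi sfre vzco dmpe izug tzb
Final line 4: sfre

Answer: sfre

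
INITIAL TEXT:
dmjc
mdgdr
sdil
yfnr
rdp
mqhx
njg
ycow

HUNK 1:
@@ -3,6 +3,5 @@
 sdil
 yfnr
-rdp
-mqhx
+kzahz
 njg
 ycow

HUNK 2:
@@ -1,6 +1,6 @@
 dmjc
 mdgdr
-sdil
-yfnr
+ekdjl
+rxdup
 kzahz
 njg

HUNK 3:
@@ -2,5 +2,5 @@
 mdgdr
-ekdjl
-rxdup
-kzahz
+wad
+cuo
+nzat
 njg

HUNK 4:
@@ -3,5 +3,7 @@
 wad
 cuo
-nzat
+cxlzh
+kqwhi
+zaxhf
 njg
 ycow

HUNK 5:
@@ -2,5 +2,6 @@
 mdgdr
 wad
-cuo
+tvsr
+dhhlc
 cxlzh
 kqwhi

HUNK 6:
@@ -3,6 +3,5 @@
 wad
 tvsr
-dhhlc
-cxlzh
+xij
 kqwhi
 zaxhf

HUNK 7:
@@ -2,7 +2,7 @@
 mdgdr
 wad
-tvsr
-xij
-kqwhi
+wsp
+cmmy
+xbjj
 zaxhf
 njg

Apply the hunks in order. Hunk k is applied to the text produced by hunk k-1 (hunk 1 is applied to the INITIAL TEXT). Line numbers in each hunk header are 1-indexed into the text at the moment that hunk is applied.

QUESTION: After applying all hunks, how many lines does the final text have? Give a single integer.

Hunk 1: at line 3 remove [rdp,mqhx] add [kzahz] -> 7 lines: dmjc mdgdr sdil yfnr kzahz njg ycow
Hunk 2: at line 1 remove [sdil,yfnr] add [ekdjl,rxdup] -> 7 lines: dmjc mdgdr ekdjl rxdup kzahz njg ycow
Hunk 3: at line 2 remove [ekdjl,rxdup,kzahz] add [wad,cuo,nzat] -> 7 lines: dmjc mdgdr wad cuo nzat njg ycow
Hunk 4: at line 3 remove [nzat] add [cxlzh,kqwhi,zaxhf] -> 9 lines: dmjc mdgdr wad cuo cxlzh kqwhi zaxhf njg ycow
Hunk 5: at line 2 remove [cuo] add [tvsr,dhhlc] -> 10 lines: dmjc mdgdr wad tvsr dhhlc cxlzh kqwhi zaxhf njg ycow
Hunk 6: at line 3 remove [dhhlc,cxlzh] add [xij] -> 9 lines: dmjc mdgdr wad tvsr xij kqwhi zaxhf njg ycow
Hunk 7: at line 2 remove [tvsr,xij,kqwhi] add [wsp,cmmy,xbjj] -> 9 lines: dmjc mdgdr wad wsp cmmy xbjj zaxhf njg ycow
Final line count: 9

Answer: 9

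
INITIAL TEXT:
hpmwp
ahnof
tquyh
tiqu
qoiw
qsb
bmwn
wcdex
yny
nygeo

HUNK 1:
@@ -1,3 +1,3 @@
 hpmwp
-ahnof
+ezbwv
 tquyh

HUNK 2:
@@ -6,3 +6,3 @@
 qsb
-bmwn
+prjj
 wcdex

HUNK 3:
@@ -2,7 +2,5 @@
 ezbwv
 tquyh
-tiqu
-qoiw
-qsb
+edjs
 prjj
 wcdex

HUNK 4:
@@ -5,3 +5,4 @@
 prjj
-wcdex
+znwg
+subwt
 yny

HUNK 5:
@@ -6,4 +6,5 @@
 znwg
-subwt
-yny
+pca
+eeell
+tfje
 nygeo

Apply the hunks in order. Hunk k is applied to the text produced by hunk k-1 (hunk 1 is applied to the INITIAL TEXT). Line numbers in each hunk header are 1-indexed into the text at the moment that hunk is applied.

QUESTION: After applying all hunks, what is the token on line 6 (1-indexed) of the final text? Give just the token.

Hunk 1: at line 1 remove [ahnof] add [ezbwv] -> 10 lines: hpmwp ezbwv tquyh tiqu qoiw qsb bmwn wcdex yny nygeo
Hunk 2: at line 6 remove [bmwn] add [prjj] -> 10 lines: hpmwp ezbwv tquyh tiqu qoiw qsb prjj wcdex yny nygeo
Hunk 3: at line 2 remove [tiqu,qoiw,qsb] add [edjs] -> 8 lines: hpmwp ezbwv tquyh edjs prjj wcdex yny nygeo
Hunk 4: at line 5 remove [wcdex] add [znwg,subwt] -> 9 lines: hpmwp ezbwv tquyh edjs prjj znwg subwt yny nygeo
Hunk 5: at line 6 remove [subwt,yny] add [pca,eeell,tfje] -> 10 lines: hpmwp ezbwv tquyh edjs prjj znwg pca eeell tfje nygeo
Final line 6: znwg

Answer: znwg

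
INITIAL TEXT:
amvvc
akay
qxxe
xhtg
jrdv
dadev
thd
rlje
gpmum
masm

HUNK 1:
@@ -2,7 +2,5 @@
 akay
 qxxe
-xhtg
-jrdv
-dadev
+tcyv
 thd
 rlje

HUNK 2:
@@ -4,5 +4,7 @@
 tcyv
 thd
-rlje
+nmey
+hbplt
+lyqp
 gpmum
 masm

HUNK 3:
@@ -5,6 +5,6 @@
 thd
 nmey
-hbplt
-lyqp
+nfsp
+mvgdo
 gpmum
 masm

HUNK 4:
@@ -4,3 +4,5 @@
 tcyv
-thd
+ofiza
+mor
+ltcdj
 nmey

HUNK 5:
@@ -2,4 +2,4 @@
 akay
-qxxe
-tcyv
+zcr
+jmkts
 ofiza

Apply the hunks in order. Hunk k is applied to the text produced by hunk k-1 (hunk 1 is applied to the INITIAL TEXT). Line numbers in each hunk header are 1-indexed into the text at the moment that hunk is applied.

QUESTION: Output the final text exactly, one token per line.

Hunk 1: at line 2 remove [xhtg,jrdv,dadev] add [tcyv] -> 8 lines: amvvc akay qxxe tcyv thd rlje gpmum masm
Hunk 2: at line 4 remove [rlje] add [nmey,hbplt,lyqp] -> 10 lines: amvvc akay qxxe tcyv thd nmey hbplt lyqp gpmum masm
Hunk 3: at line 5 remove [hbplt,lyqp] add [nfsp,mvgdo] -> 10 lines: amvvc akay qxxe tcyv thd nmey nfsp mvgdo gpmum masm
Hunk 4: at line 4 remove [thd] add [ofiza,mor,ltcdj] -> 12 lines: amvvc akay qxxe tcyv ofiza mor ltcdj nmey nfsp mvgdo gpmum masm
Hunk 5: at line 2 remove [qxxe,tcyv] add [zcr,jmkts] -> 12 lines: amvvc akay zcr jmkts ofiza mor ltcdj nmey nfsp mvgdo gpmum masm

Answer: amvvc
akay
zcr
jmkts
ofiza
mor
ltcdj
nmey
nfsp
mvgdo
gpmum
masm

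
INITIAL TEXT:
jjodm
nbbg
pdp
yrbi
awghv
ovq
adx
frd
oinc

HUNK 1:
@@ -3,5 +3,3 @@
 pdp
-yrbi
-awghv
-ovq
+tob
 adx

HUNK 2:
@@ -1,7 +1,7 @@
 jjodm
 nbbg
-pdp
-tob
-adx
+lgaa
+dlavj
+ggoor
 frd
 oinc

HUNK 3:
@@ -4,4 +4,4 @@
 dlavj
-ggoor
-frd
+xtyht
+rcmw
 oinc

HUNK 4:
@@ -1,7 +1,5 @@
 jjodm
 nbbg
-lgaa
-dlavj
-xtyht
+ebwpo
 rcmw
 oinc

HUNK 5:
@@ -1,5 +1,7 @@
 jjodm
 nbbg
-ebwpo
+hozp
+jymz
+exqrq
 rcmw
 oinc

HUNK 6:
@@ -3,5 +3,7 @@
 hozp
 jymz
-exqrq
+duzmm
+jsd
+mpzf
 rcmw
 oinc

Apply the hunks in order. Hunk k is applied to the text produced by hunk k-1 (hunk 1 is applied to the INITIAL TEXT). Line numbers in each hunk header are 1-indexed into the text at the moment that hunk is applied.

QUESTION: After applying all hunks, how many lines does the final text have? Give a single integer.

Answer: 9

Derivation:
Hunk 1: at line 3 remove [yrbi,awghv,ovq] add [tob] -> 7 lines: jjodm nbbg pdp tob adx frd oinc
Hunk 2: at line 1 remove [pdp,tob,adx] add [lgaa,dlavj,ggoor] -> 7 lines: jjodm nbbg lgaa dlavj ggoor frd oinc
Hunk 3: at line 4 remove [ggoor,frd] add [xtyht,rcmw] -> 7 lines: jjodm nbbg lgaa dlavj xtyht rcmw oinc
Hunk 4: at line 1 remove [lgaa,dlavj,xtyht] add [ebwpo] -> 5 lines: jjodm nbbg ebwpo rcmw oinc
Hunk 5: at line 1 remove [ebwpo] add [hozp,jymz,exqrq] -> 7 lines: jjodm nbbg hozp jymz exqrq rcmw oinc
Hunk 6: at line 3 remove [exqrq] add [duzmm,jsd,mpzf] -> 9 lines: jjodm nbbg hozp jymz duzmm jsd mpzf rcmw oinc
Final line count: 9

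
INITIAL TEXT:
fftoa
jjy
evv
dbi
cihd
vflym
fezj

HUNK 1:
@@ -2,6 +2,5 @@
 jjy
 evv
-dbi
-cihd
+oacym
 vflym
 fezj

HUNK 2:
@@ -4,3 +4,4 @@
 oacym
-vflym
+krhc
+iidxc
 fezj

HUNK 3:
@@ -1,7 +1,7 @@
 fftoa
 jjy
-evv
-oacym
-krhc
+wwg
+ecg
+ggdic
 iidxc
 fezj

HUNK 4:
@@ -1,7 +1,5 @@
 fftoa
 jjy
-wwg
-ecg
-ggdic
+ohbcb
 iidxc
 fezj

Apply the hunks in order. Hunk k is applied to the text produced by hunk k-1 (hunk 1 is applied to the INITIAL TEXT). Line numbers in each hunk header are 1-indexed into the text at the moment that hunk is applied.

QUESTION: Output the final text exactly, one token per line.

Hunk 1: at line 2 remove [dbi,cihd] add [oacym] -> 6 lines: fftoa jjy evv oacym vflym fezj
Hunk 2: at line 4 remove [vflym] add [krhc,iidxc] -> 7 lines: fftoa jjy evv oacym krhc iidxc fezj
Hunk 3: at line 1 remove [evv,oacym,krhc] add [wwg,ecg,ggdic] -> 7 lines: fftoa jjy wwg ecg ggdic iidxc fezj
Hunk 4: at line 1 remove [wwg,ecg,ggdic] add [ohbcb] -> 5 lines: fftoa jjy ohbcb iidxc fezj

Answer: fftoa
jjy
ohbcb
iidxc
fezj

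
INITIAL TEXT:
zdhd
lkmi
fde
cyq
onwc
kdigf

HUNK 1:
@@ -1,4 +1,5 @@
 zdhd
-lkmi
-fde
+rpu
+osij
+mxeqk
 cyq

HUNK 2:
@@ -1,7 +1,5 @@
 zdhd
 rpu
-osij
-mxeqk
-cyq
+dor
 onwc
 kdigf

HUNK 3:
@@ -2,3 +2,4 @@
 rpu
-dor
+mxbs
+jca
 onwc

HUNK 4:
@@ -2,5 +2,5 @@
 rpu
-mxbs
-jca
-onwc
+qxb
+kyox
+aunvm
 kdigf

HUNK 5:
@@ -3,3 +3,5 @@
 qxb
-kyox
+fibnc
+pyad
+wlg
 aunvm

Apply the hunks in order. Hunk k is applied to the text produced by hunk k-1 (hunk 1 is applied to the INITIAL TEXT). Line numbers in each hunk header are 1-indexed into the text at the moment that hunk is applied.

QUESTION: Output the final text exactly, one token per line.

Hunk 1: at line 1 remove [lkmi,fde] add [rpu,osij,mxeqk] -> 7 lines: zdhd rpu osij mxeqk cyq onwc kdigf
Hunk 2: at line 1 remove [osij,mxeqk,cyq] add [dor] -> 5 lines: zdhd rpu dor onwc kdigf
Hunk 3: at line 2 remove [dor] add [mxbs,jca] -> 6 lines: zdhd rpu mxbs jca onwc kdigf
Hunk 4: at line 2 remove [mxbs,jca,onwc] add [qxb,kyox,aunvm] -> 6 lines: zdhd rpu qxb kyox aunvm kdigf
Hunk 5: at line 3 remove [kyox] add [fibnc,pyad,wlg] -> 8 lines: zdhd rpu qxb fibnc pyad wlg aunvm kdigf

Answer: zdhd
rpu
qxb
fibnc
pyad
wlg
aunvm
kdigf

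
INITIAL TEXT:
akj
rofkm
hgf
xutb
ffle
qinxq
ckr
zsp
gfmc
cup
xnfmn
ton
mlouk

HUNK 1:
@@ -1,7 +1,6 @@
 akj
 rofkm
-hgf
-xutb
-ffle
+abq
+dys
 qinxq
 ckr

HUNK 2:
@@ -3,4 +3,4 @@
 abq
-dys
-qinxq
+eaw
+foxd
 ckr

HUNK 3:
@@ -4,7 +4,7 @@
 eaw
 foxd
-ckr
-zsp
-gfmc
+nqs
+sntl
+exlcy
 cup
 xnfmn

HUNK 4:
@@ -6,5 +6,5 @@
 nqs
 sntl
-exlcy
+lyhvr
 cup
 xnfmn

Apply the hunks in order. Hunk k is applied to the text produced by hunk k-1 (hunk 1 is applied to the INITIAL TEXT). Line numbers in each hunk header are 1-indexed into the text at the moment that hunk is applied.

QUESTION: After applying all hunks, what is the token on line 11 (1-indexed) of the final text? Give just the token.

Hunk 1: at line 1 remove [hgf,xutb,ffle] add [abq,dys] -> 12 lines: akj rofkm abq dys qinxq ckr zsp gfmc cup xnfmn ton mlouk
Hunk 2: at line 3 remove [dys,qinxq] add [eaw,foxd] -> 12 lines: akj rofkm abq eaw foxd ckr zsp gfmc cup xnfmn ton mlouk
Hunk 3: at line 4 remove [ckr,zsp,gfmc] add [nqs,sntl,exlcy] -> 12 lines: akj rofkm abq eaw foxd nqs sntl exlcy cup xnfmn ton mlouk
Hunk 4: at line 6 remove [exlcy] add [lyhvr] -> 12 lines: akj rofkm abq eaw foxd nqs sntl lyhvr cup xnfmn ton mlouk
Final line 11: ton

Answer: ton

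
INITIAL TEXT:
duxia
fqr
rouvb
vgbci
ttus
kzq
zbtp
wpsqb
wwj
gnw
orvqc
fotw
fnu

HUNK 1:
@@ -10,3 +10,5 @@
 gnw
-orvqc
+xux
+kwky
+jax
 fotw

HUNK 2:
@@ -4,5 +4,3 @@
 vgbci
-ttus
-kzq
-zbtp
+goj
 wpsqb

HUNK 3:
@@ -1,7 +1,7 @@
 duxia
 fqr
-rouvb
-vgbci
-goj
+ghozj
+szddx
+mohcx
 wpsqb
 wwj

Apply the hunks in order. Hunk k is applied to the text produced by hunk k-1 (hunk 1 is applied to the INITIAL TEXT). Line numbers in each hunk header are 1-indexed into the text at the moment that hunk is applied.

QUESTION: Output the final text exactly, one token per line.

Answer: duxia
fqr
ghozj
szddx
mohcx
wpsqb
wwj
gnw
xux
kwky
jax
fotw
fnu

Derivation:
Hunk 1: at line 10 remove [orvqc] add [xux,kwky,jax] -> 15 lines: duxia fqr rouvb vgbci ttus kzq zbtp wpsqb wwj gnw xux kwky jax fotw fnu
Hunk 2: at line 4 remove [ttus,kzq,zbtp] add [goj] -> 13 lines: duxia fqr rouvb vgbci goj wpsqb wwj gnw xux kwky jax fotw fnu
Hunk 3: at line 1 remove [rouvb,vgbci,goj] add [ghozj,szddx,mohcx] -> 13 lines: duxia fqr ghozj szddx mohcx wpsqb wwj gnw xux kwky jax fotw fnu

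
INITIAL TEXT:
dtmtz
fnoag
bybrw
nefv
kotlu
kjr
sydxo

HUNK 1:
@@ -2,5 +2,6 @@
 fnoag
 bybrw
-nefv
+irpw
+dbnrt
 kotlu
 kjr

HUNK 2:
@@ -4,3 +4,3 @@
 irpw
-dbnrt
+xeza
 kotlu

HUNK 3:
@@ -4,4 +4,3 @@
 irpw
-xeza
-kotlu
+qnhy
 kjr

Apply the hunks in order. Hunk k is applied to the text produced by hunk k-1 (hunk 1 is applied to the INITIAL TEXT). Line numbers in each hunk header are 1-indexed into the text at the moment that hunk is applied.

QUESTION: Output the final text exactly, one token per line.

Answer: dtmtz
fnoag
bybrw
irpw
qnhy
kjr
sydxo

Derivation:
Hunk 1: at line 2 remove [nefv] add [irpw,dbnrt] -> 8 lines: dtmtz fnoag bybrw irpw dbnrt kotlu kjr sydxo
Hunk 2: at line 4 remove [dbnrt] add [xeza] -> 8 lines: dtmtz fnoag bybrw irpw xeza kotlu kjr sydxo
Hunk 3: at line 4 remove [xeza,kotlu] add [qnhy] -> 7 lines: dtmtz fnoag bybrw irpw qnhy kjr sydxo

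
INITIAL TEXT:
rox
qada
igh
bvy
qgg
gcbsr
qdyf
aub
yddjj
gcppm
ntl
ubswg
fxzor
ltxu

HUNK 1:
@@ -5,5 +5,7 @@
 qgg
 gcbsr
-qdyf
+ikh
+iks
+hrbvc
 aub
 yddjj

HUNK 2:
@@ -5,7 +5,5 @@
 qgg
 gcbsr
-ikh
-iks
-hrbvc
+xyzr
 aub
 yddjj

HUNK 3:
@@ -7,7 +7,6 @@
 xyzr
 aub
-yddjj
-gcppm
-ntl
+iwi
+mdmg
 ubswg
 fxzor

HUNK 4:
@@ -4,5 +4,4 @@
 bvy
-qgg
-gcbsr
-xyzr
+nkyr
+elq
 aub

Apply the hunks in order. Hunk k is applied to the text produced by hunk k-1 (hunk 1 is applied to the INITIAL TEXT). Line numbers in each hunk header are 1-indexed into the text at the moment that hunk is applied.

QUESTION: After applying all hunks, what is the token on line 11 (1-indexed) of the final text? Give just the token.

Hunk 1: at line 5 remove [qdyf] add [ikh,iks,hrbvc] -> 16 lines: rox qada igh bvy qgg gcbsr ikh iks hrbvc aub yddjj gcppm ntl ubswg fxzor ltxu
Hunk 2: at line 5 remove [ikh,iks,hrbvc] add [xyzr] -> 14 lines: rox qada igh bvy qgg gcbsr xyzr aub yddjj gcppm ntl ubswg fxzor ltxu
Hunk 3: at line 7 remove [yddjj,gcppm,ntl] add [iwi,mdmg] -> 13 lines: rox qada igh bvy qgg gcbsr xyzr aub iwi mdmg ubswg fxzor ltxu
Hunk 4: at line 4 remove [qgg,gcbsr,xyzr] add [nkyr,elq] -> 12 lines: rox qada igh bvy nkyr elq aub iwi mdmg ubswg fxzor ltxu
Final line 11: fxzor

Answer: fxzor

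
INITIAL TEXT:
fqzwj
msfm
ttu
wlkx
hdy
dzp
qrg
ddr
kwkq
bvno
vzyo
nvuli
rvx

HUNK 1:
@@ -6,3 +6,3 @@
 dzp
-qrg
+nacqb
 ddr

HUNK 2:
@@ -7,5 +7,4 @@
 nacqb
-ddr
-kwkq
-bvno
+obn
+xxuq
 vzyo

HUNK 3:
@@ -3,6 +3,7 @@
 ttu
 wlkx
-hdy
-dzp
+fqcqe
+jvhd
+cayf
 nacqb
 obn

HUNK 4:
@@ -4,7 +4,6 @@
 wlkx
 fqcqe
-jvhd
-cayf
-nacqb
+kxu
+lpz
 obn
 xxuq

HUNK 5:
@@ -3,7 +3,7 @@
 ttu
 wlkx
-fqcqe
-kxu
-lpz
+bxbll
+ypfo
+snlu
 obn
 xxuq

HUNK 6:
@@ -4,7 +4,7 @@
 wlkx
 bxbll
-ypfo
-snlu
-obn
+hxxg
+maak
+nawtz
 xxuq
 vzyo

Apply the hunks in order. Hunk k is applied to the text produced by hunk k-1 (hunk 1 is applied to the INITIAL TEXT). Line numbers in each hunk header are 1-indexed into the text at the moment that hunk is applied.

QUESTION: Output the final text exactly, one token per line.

Hunk 1: at line 6 remove [qrg] add [nacqb] -> 13 lines: fqzwj msfm ttu wlkx hdy dzp nacqb ddr kwkq bvno vzyo nvuli rvx
Hunk 2: at line 7 remove [ddr,kwkq,bvno] add [obn,xxuq] -> 12 lines: fqzwj msfm ttu wlkx hdy dzp nacqb obn xxuq vzyo nvuli rvx
Hunk 3: at line 3 remove [hdy,dzp] add [fqcqe,jvhd,cayf] -> 13 lines: fqzwj msfm ttu wlkx fqcqe jvhd cayf nacqb obn xxuq vzyo nvuli rvx
Hunk 4: at line 4 remove [jvhd,cayf,nacqb] add [kxu,lpz] -> 12 lines: fqzwj msfm ttu wlkx fqcqe kxu lpz obn xxuq vzyo nvuli rvx
Hunk 5: at line 3 remove [fqcqe,kxu,lpz] add [bxbll,ypfo,snlu] -> 12 lines: fqzwj msfm ttu wlkx bxbll ypfo snlu obn xxuq vzyo nvuli rvx
Hunk 6: at line 4 remove [ypfo,snlu,obn] add [hxxg,maak,nawtz] -> 12 lines: fqzwj msfm ttu wlkx bxbll hxxg maak nawtz xxuq vzyo nvuli rvx

Answer: fqzwj
msfm
ttu
wlkx
bxbll
hxxg
maak
nawtz
xxuq
vzyo
nvuli
rvx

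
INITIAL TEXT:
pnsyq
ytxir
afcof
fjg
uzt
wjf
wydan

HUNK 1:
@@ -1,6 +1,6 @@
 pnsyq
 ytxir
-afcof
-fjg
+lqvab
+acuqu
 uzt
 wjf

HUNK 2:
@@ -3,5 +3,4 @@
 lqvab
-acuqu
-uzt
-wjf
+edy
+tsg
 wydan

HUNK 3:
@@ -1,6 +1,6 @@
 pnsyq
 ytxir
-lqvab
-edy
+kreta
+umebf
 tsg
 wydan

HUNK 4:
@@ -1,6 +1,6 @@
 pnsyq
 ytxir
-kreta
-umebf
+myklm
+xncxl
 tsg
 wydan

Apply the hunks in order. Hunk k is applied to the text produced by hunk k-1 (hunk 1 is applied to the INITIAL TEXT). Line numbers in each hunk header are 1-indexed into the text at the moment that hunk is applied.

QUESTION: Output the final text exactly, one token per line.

Answer: pnsyq
ytxir
myklm
xncxl
tsg
wydan

Derivation:
Hunk 1: at line 1 remove [afcof,fjg] add [lqvab,acuqu] -> 7 lines: pnsyq ytxir lqvab acuqu uzt wjf wydan
Hunk 2: at line 3 remove [acuqu,uzt,wjf] add [edy,tsg] -> 6 lines: pnsyq ytxir lqvab edy tsg wydan
Hunk 3: at line 1 remove [lqvab,edy] add [kreta,umebf] -> 6 lines: pnsyq ytxir kreta umebf tsg wydan
Hunk 4: at line 1 remove [kreta,umebf] add [myklm,xncxl] -> 6 lines: pnsyq ytxir myklm xncxl tsg wydan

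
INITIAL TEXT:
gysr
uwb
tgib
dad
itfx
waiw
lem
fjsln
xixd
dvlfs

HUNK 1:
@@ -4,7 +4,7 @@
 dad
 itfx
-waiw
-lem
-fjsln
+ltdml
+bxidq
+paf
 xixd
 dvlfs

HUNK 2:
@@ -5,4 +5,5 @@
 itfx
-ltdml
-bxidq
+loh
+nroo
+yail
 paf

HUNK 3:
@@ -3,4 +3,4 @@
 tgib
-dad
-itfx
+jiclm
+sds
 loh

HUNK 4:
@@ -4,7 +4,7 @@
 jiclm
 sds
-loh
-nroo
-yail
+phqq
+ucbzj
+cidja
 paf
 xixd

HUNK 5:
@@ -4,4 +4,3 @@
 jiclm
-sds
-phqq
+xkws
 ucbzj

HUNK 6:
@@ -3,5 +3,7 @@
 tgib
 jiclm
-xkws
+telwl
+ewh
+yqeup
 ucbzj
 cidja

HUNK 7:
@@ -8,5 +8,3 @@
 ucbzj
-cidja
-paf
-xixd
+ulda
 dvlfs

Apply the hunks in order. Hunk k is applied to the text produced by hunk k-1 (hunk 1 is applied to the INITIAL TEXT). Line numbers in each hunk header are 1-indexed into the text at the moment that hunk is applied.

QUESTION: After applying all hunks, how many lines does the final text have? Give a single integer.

Answer: 10

Derivation:
Hunk 1: at line 4 remove [waiw,lem,fjsln] add [ltdml,bxidq,paf] -> 10 lines: gysr uwb tgib dad itfx ltdml bxidq paf xixd dvlfs
Hunk 2: at line 5 remove [ltdml,bxidq] add [loh,nroo,yail] -> 11 lines: gysr uwb tgib dad itfx loh nroo yail paf xixd dvlfs
Hunk 3: at line 3 remove [dad,itfx] add [jiclm,sds] -> 11 lines: gysr uwb tgib jiclm sds loh nroo yail paf xixd dvlfs
Hunk 4: at line 4 remove [loh,nroo,yail] add [phqq,ucbzj,cidja] -> 11 lines: gysr uwb tgib jiclm sds phqq ucbzj cidja paf xixd dvlfs
Hunk 5: at line 4 remove [sds,phqq] add [xkws] -> 10 lines: gysr uwb tgib jiclm xkws ucbzj cidja paf xixd dvlfs
Hunk 6: at line 3 remove [xkws] add [telwl,ewh,yqeup] -> 12 lines: gysr uwb tgib jiclm telwl ewh yqeup ucbzj cidja paf xixd dvlfs
Hunk 7: at line 8 remove [cidja,paf,xixd] add [ulda] -> 10 lines: gysr uwb tgib jiclm telwl ewh yqeup ucbzj ulda dvlfs
Final line count: 10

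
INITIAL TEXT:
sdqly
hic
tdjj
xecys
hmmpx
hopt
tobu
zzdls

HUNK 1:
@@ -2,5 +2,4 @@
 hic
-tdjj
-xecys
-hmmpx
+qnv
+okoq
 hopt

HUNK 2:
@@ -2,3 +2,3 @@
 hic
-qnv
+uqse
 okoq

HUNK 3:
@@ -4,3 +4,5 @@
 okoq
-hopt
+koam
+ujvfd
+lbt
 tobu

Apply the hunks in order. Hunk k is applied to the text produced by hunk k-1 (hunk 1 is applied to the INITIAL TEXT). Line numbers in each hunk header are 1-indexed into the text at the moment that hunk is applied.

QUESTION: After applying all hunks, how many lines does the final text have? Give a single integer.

Answer: 9

Derivation:
Hunk 1: at line 2 remove [tdjj,xecys,hmmpx] add [qnv,okoq] -> 7 lines: sdqly hic qnv okoq hopt tobu zzdls
Hunk 2: at line 2 remove [qnv] add [uqse] -> 7 lines: sdqly hic uqse okoq hopt tobu zzdls
Hunk 3: at line 4 remove [hopt] add [koam,ujvfd,lbt] -> 9 lines: sdqly hic uqse okoq koam ujvfd lbt tobu zzdls
Final line count: 9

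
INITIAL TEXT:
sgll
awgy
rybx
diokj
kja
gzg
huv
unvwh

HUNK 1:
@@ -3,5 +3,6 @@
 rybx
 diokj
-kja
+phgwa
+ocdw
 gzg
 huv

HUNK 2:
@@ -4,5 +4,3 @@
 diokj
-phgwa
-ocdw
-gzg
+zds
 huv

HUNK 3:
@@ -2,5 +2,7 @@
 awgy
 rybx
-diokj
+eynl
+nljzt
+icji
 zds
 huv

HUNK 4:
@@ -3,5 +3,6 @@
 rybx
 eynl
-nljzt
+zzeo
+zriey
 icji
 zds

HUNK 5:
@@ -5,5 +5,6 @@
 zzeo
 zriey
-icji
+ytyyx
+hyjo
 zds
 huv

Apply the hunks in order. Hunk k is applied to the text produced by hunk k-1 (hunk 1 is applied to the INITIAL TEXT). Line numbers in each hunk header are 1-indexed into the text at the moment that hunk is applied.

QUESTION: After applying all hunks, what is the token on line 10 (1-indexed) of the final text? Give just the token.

Hunk 1: at line 3 remove [kja] add [phgwa,ocdw] -> 9 lines: sgll awgy rybx diokj phgwa ocdw gzg huv unvwh
Hunk 2: at line 4 remove [phgwa,ocdw,gzg] add [zds] -> 7 lines: sgll awgy rybx diokj zds huv unvwh
Hunk 3: at line 2 remove [diokj] add [eynl,nljzt,icji] -> 9 lines: sgll awgy rybx eynl nljzt icji zds huv unvwh
Hunk 4: at line 3 remove [nljzt] add [zzeo,zriey] -> 10 lines: sgll awgy rybx eynl zzeo zriey icji zds huv unvwh
Hunk 5: at line 5 remove [icji] add [ytyyx,hyjo] -> 11 lines: sgll awgy rybx eynl zzeo zriey ytyyx hyjo zds huv unvwh
Final line 10: huv

Answer: huv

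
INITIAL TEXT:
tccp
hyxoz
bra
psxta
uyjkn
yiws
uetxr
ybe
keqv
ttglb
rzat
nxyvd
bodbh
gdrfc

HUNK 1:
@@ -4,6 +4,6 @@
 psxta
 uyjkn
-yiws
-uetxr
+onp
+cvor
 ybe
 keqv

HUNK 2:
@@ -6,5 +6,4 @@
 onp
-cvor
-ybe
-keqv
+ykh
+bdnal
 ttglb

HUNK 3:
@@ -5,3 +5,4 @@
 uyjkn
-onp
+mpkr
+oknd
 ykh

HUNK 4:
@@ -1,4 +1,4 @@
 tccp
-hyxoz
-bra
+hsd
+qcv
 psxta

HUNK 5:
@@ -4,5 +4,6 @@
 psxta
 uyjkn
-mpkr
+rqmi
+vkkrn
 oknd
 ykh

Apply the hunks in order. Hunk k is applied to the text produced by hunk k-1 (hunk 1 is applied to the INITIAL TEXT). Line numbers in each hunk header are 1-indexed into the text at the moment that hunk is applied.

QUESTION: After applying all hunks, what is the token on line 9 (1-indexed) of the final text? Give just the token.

Hunk 1: at line 4 remove [yiws,uetxr] add [onp,cvor] -> 14 lines: tccp hyxoz bra psxta uyjkn onp cvor ybe keqv ttglb rzat nxyvd bodbh gdrfc
Hunk 2: at line 6 remove [cvor,ybe,keqv] add [ykh,bdnal] -> 13 lines: tccp hyxoz bra psxta uyjkn onp ykh bdnal ttglb rzat nxyvd bodbh gdrfc
Hunk 3: at line 5 remove [onp] add [mpkr,oknd] -> 14 lines: tccp hyxoz bra psxta uyjkn mpkr oknd ykh bdnal ttglb rzat nxyvd bodbh gdrfc
Hunk 4: at line 1 remove [hyxoz,bra] add [hsd,qcv] -> 14 lines: tccp hsd qcv psxta uyjkn mpkr oknd ykh bdnal ttglb rzat nxyvd bodbh gdrfc
Hunk 5: at line 4 remove [mpkr] add [rqmi,vkkrn] -> 15 lines: tccp hsd qcv psxta uyjkn rqmi vkkrn oknd ykh bdnal ttglb rzat nxyvd bodbh gdrfc
Final line 9: ykh

Answer: ykh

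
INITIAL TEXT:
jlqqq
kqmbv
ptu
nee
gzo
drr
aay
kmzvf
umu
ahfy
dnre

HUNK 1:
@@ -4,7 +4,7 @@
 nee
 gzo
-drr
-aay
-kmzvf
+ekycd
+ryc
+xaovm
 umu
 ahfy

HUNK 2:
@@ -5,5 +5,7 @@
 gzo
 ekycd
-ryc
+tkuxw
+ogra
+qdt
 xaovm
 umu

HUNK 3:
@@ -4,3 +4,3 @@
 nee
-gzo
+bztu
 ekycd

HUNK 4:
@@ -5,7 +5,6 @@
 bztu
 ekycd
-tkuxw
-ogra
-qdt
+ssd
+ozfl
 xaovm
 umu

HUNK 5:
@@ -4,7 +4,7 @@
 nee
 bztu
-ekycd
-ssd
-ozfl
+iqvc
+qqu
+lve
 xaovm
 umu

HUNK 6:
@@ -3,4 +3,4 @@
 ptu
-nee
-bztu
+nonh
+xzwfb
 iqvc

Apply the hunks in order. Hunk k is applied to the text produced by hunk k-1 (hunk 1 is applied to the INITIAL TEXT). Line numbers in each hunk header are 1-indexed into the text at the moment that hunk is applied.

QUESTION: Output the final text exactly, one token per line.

Hunk 1: at line 4 remove [drr,aay,kmzvf] add [ekycd,ryc,xaovm] -> 11 lines: jlqqq kqmbv ptu nee gzo ekycd ryc xaovm umu ahfy dnre
Hunk 2: at line 5 remove [ryc] add [tkuxw,ogra,qdt] -> 13 lines: jlqqq kqmbv ptu nee gzo ekycd tkuxw ogra qdt xaovm umu ahfy dnre
Hunk 3: at line 4 remove [gzo] add [bztu] -> 13 lines: jlqqq kqmbv ptu nee bztu ekycd tkuxw ogra qdt xaovm umu ahfy dnre
Hunk 4: at line 5 remove [tkuxw,ogra,qdt] add [ssd,ozfl] -> 12 lines: jlqqq kqmbv ptu nee bztu ekycd ssd ozfl xaovm umu ahfy dnre
Hunk 5: at line 4 remove [ekycd,ssd,ozfl] add [iqvc,qqu,lve] -> 12 lines: jlqqq kqmbv ptu nee bztu iqvc qqu lve xaovm umu ahfy dnre
Hunk 6: at line 3 remove [nee,bztu] add [nonh,xzwfb] -> 12 lines: jlqqq kqmbv ptu nonh xzwfb iqvc qqu lve xaovm umu ahfy dnre

Answer: jlqqq
kqmbv
ptu
nonh
xzwfb
iqvc
qqu
lve
xaovm
umu
ahfy
dnre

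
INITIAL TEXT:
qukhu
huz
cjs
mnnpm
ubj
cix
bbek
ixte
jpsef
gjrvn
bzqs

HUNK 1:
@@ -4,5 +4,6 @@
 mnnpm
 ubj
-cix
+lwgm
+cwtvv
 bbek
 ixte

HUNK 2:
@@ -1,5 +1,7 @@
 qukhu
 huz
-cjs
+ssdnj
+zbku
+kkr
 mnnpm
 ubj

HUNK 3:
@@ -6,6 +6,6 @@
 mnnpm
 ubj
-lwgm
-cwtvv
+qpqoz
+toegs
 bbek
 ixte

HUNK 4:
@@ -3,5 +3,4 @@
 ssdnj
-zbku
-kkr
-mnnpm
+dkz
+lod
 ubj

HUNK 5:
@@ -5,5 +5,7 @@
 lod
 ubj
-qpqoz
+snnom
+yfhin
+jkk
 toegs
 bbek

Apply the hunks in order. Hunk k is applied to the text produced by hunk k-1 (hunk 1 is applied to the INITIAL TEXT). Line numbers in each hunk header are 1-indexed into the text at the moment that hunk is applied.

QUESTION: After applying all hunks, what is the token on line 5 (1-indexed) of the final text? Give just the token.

Hunk 1: at line 4 remove [cix] add [lwgm,cwtvv] -> 12 lines: qukhu huz cjs mnnpm ubj lwgm cwtvv bbek ixte jpsef gjrvn bzqs
Hunk 2: at line 1 remove [cjs] add [ssdnj,zbku,kkr] -> 14 lines: qukhu huz ssdnj zbku kkr mnnpm ubj lwgm cwtvv bbek ixte jpsef gjrvn bzqs
Hunk 3: at line 6 remove [lwgm,cwtvv] add [qpqoz,toegs] -> 14 lines: qukhu huz ssdnj zbku kkr mnnpm ubj qpqoz toegs bbek ixte jpsef gjrvn bzqs
Hunk 4: at line 3 remove [zbku,kkr,mnnpm] add [dkz,lod] -> 13 lines: qukhu huz ssdnj dkz lod ubj qpqoz toegs bbek ixte jpsef gjrvn bzqs
Hunk 5: at line 5 remove [qpqoz] add [snnom,yfhin,jkk] -> 15 lines: qukhu huz ssdnj dkz lod ubj snnom yfhin jkk toegs bbek ixte jpsef gjrvn bzqs
Final line 5: lod

Answer: lod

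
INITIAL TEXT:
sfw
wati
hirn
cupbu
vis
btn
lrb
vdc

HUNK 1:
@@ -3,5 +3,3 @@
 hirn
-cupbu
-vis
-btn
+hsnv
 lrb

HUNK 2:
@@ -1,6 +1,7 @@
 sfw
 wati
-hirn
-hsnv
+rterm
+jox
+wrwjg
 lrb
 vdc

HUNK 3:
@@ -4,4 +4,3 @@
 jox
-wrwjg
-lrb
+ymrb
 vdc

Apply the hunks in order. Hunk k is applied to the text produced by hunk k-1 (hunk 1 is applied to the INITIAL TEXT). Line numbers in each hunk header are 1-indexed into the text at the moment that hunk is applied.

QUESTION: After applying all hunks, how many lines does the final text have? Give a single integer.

Answer: 6

Derivation:
Hunk 1: at line 3 remove [cupbu,vis,btn] add [hsnv] -> 6 lines: sfw wati hirn hsnv lrb vdc
Hunk 2: at line 1 remove [hirn,hsnv] add [rterm,jox,wrwjg] -> 7 lines: sfw wati rterm jox wrwjg lrb vdc
Hunk 3: at line 4 remove [wrwjg,lrb] add [ymrb] -> 6 lines: sfw wati rterm jox ymrb vdc
Final line count: 6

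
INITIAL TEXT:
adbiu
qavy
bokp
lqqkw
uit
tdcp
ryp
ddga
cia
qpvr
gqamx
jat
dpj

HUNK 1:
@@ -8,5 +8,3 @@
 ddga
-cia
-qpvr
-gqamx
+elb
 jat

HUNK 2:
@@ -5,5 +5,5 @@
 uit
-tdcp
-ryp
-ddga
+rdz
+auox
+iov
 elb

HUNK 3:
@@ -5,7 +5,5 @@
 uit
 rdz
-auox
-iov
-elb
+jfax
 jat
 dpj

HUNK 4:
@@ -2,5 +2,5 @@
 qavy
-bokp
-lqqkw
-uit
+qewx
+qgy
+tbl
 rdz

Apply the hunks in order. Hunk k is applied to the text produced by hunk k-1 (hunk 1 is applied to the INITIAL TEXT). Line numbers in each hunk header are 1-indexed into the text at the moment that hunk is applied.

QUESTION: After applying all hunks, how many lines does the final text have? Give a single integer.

Hunk 1: at line 8 remove [cia,qpvr,gqamx] add [elb] -> 11 lines: adbiu qavy bokp lqqkw uit tdcp ryp ddga elb jat dpj
Hunk 2: at line 5 remove [tdcp,ryp,ddga] add [rdz,auox,iov] -> 11 lines: adbiu qavy bokp lqqkw uit rdz auox iov elb jat dpj
Hunk 3: at line 5 remove [auox,iov,elb] add [jfax] -> 9 lines: adbiu qavy bokp lqqkw uit rdz jfax jat dpj
Hunk 4: at line 2 remove [bokp,lqqkw,uit] add [qewx,qgy,tbl] -> 9 lines: adbiu qavy qewx qgy tbl rdz jfax jat dpj
Final line count: 9

Answer: 9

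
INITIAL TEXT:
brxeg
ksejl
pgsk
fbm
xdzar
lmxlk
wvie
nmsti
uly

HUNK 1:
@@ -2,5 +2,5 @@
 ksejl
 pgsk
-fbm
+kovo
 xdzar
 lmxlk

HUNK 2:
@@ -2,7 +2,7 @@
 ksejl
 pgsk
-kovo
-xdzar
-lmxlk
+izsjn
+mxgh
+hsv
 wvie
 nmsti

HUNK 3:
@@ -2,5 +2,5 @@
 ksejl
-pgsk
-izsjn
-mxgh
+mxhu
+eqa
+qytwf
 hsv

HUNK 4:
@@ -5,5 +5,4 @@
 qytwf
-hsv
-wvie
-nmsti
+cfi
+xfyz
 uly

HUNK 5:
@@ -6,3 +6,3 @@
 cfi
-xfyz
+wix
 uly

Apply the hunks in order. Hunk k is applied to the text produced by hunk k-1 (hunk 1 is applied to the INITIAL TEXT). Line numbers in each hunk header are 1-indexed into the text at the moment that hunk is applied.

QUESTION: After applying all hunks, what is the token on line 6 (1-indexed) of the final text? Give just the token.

Answer: cfi

Derivation:
Hunk 1: at line 2 remove [fbm] add [kovo] -> 9 lines: brxeg ksejl pgsk kovo xdzar lmxlk wvie nmsti uly
Hunk 2: at line 2 remove [kovo,xdzar,lmxlk] add [izsjn,mxgh,hsv] -> 9 lines: brxeg ksejl pgsk izsjn mxgh hsv wvie nmsti uly
Hunk 3: at line 2 remove [pgsk,izsjn,mxgh] add [mxhu,eqa,qytwf] -> 9 lines: brxeg ksejl mxhu eqa qytwf hsv wvie nmsti uly
Hunk 4: at line 5 remove [hsv,wvie,nmsti] add [cfi,xfyz] -> 8 lines: brxeg ksejl mxhu eqa qytwf cfi xfyz uly
Hunk 5: at line 6 remove [xfyz] add [wix] -> 8 lines: brxeg ksejl mxhu eqa qytwf cfi wix uly
Final line 6: cfi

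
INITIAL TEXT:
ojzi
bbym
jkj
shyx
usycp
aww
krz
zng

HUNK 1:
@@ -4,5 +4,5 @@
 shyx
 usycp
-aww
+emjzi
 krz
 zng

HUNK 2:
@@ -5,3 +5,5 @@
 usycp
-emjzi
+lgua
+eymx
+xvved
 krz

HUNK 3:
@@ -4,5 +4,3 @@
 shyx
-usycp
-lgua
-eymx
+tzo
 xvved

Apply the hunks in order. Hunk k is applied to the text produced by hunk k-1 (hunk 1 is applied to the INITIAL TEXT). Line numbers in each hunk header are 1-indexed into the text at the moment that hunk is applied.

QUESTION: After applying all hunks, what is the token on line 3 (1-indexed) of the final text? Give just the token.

Hunk 1: at line 4 remove [aww] add [emjzi] -> 8 lines: ojzi bbym jkj shyx usycp emjzi krz zng
Hunk 2: at line 5 remove [emjzi] add [lgua,eymx,xvved] -> 10 lines: ojzi bbym jkj shyx usycp lgua eymx xvved krz zng
Hunk 3: at line 4 remove [usycp,lgua,eymx] add [tzo] -> 8 lines: ojzi bbym jkj shyx tzo xvved krz zng
Final line 3: jkj

Answer: jkj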